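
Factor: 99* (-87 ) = -3^3*11^1*29^1 = - 8613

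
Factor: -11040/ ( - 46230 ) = 2^4*67^( - 1) =16/67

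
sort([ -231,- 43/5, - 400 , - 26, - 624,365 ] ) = [ - 624,  -  400, - 231, - 26, - 43/5,  365]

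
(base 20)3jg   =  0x63C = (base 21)3D0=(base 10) 1596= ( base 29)1q1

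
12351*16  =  197616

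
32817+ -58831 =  - 26014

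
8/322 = 4/161 = 0.02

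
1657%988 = 669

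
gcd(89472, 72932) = 4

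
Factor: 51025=5^2*13^1*157^1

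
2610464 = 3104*841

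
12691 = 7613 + 5078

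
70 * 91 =6370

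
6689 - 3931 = 2758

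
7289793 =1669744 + 5620049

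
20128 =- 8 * ( - 2516)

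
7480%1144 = 616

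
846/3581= 846/3581 = 0.24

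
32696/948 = 8174/237 = 34.49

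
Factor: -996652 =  - 2^2*193^1*1291^1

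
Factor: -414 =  -2^1*3^2*23^1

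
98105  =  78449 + 19656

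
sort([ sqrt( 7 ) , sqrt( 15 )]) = [ sqrt( 7 ), sqrt( 15) ] 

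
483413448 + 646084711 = 1129498159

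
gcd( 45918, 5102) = 5102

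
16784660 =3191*5260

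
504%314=190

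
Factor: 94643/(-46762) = - 2^( - 1 ) * 31^1*43^1*71^1*103^( - 1) * 227^(-1)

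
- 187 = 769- 956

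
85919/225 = 381+ 194/225 = 381.86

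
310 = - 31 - -341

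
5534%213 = 209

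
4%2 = 0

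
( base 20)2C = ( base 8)64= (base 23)26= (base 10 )52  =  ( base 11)48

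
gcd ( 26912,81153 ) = 1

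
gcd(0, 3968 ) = 3968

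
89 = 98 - 9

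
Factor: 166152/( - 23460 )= - 2^1*5^( - 1 )*7^1*17^( -1 )*43^1= - 602/85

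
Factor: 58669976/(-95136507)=-2^3*3^( - 2 )  *47^(  -  1 )*137^1*199^1 * 269^1*224909^(-1 )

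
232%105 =22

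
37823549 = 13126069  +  24697480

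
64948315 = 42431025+22517290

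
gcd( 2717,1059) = 1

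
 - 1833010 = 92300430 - 94133440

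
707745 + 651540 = 1359285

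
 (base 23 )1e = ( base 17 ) 23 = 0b100101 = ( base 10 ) 37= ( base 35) 12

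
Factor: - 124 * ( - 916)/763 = 113584/763  =  2^4*7^( - 1) * 31^1*109^( - 1)*229^1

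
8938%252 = 118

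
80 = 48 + 32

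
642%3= 0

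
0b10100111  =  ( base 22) 7D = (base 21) 7k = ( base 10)167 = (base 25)6h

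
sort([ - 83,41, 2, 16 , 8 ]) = [-83, 2,8,16,41 ] 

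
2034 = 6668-4634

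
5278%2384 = 510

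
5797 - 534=5263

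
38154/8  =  19077/4 = 4769.25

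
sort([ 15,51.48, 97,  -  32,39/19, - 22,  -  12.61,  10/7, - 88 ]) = [ - 88, - 32,- 22, -12.61,10/7, 39/19,15, 51.48, 97] 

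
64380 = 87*740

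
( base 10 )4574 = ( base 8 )10736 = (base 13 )210b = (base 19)cce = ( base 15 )154E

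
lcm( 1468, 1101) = 4404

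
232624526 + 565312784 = 797937310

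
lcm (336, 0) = 0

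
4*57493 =229972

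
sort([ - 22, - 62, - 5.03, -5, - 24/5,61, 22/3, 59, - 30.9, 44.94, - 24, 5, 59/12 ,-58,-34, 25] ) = [ - 62, - 58, - 34, - 30.9, - 24,- 22, - 5.03, - 5, - 24/5,  59/12, 5, 22/3,25, 44.94,59, 61]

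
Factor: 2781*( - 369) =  - 1026189 = - 3^5*41^1*103^1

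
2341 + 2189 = 4530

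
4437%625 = 62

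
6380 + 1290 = 7670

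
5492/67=5492/67 = 81.97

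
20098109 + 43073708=63171817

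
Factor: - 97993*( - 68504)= 6712912472 = 2^3*7^1*8563^1*13999^1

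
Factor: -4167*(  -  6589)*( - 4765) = - 3^2 * 5^1*11^1*463^1*599^1*953^1 =- 130829569695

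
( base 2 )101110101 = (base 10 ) 373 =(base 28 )d9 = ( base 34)AX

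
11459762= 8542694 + 2917068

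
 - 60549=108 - 60657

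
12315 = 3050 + 9265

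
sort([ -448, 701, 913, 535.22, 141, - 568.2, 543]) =[-568.2, - 448,141,535.22,543,701,913 ] 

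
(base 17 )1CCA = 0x2193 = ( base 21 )JA6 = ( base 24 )EM3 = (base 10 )8595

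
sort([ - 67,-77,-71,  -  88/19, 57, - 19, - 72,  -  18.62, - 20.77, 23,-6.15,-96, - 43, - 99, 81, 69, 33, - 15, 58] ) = [-99,-96,-77, - 72,-71, - 67,-43, - 20.77, - 19, - 18.62, - 15,-6.15,- 88/19,23, 33, 57 , 58, 69, 81] 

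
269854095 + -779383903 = -509529808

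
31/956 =31/956=0.03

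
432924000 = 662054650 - 229130650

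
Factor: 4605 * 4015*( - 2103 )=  - 38882524725 =- 3^2*5^2*11^1*73^1*307^1*701^1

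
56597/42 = 1347 + 23/42 = 1347.55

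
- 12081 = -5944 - 6137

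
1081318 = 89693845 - 88612527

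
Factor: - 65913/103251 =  - 173/271  =  - 173^1*271^(  -  1)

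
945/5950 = 27/170 = 0.16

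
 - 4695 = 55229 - 59924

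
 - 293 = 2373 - 2666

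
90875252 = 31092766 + 59782486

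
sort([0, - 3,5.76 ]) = [ - 3, 0, 5.76] 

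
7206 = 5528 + 1678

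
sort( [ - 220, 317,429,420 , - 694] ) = [ - 694,-220, 317, 420, 429]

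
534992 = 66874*8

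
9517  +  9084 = 18601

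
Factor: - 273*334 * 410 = -37384620 = - 2^2*3^1*5^1*7^1*13^1*41^1*167^1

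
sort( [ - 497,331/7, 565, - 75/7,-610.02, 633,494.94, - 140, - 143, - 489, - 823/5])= [ - 610.02, - 497,-489, - 823/5,-143,  -  140, - 75/7, 331/7, 494.94, 565, 633 ]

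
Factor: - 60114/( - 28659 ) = 86/41 = 2^1*41^ (  -  1)*43^1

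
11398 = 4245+7153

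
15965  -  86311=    - 70346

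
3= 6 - 3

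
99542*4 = 398168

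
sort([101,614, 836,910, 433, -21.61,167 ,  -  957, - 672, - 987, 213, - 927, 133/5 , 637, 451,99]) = [ - 987,  -  957, - 927,  -  672, - 21.61, 133/5, 99, 101, 167,213 , 433, 451,614, 637,836, 910] 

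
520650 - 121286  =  399364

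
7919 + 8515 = 16434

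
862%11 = 4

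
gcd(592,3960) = 8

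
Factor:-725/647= - 5^2*29^1*647^( - 1)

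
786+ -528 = 258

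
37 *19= 703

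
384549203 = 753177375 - 368628172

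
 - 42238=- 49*862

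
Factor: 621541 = 621541^1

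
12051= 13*927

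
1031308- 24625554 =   -  23594246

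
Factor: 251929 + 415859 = 667788 = 2^2 * 3^1*11^1 * 5059^1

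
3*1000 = 3000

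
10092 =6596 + 3496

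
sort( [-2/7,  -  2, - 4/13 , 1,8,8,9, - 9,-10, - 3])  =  [-10, - 9,-3, - 2,-4/13,-2/7,1, 8, 8,9]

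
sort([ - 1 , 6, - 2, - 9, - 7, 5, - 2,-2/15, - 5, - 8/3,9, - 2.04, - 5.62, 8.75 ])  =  [ -9, - 7, - 5.62 , - 5, - 8/3,  -  2.04, - 2,-2, - 1, - 2/15, 5, 6, 8.75,9] 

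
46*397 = 18262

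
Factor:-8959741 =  - 7^1* 61^1 * 20983^1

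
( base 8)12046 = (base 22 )aea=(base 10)5158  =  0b1010000100110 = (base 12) 2B9A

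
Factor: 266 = 2^1*7^1  *  19^1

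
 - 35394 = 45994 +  - 81388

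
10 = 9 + 1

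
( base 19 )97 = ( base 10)178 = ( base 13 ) 109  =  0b10110010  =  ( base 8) 262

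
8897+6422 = 15319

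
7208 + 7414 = 14622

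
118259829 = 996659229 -878399400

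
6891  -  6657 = 234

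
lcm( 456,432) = 8208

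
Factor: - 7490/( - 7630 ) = 107/109= 107^1* 109^ (  -  1) 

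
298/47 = 6 + 16/47 = 6.34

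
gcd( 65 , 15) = 5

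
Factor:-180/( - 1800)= 1/10 = 2^( - 1)*5^( - 1)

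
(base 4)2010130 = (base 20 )113g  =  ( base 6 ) 103124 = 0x211C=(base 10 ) 8476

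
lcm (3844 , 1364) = 42284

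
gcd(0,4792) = 4792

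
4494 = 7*642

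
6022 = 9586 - 3564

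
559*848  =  474032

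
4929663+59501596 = 64431259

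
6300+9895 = 16195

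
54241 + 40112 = 94353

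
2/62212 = 1/31106 = 0.00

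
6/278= 3/139 = 0.02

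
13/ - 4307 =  - 13/4307=-0.00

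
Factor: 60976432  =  2^4 * 11^1*67^1* 5171^1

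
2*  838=1676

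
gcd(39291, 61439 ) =7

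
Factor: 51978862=2^1*13^1* 1999187^1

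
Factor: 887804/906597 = 2^2*3^( - 2) * 100733^( - 1)*221951^1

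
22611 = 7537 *3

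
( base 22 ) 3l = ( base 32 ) 2N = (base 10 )87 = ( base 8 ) 127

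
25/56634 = 25/56634 = 0.00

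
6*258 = 1548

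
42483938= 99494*427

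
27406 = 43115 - 15709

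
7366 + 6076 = 13442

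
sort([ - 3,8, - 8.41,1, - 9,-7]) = [-9, - 8.41, - 7, - 3,1 , 8 ]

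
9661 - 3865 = 5796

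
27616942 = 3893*7094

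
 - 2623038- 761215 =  - 3384253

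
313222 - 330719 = -17497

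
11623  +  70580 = 82203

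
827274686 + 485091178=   1312365864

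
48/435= 16/145 = 0.11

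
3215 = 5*643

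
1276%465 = 346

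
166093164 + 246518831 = 412611995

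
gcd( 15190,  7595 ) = 7595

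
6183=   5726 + 457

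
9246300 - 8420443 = 825857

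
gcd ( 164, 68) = 4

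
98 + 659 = 757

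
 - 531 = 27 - 558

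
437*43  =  18791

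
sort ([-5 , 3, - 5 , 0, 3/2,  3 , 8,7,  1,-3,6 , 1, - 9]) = [ - 9,-5, - 5 , - 3,0, 1,  1, 3/2, 3, 3, 6,7 , 8]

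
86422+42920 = 129342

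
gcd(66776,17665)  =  1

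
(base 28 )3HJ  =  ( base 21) 69C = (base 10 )2847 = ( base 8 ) 5437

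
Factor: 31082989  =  7^1*4440427^1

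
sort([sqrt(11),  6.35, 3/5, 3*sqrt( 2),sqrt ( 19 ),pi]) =[ 3/5,pi,sqrt( 11),3*sqrt( 2), sqrt (19),  6.35 ] 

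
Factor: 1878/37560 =2^ (- 2)* 5^( -1 )=1/20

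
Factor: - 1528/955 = -8/5 = - 2^3*5^ ( - 1 ) 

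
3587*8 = 28696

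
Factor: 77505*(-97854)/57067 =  -7584174270/57067 = - 2^1*3^2*5^1 *47^1*149^(-1)*347^1*383^( - 1 )*5167^1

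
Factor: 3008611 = 47^1*64013^1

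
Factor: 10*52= 2^3*5^1*13^1  =  520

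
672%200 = 72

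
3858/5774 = 1929/2887 = 0.67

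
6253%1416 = 589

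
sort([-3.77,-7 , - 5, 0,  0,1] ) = [ - 7, - 5,-3.77, 0,  0, 1] 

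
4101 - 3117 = 984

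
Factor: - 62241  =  -3^1*20747^1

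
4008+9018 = 13026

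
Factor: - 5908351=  - 5908351^1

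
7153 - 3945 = 3208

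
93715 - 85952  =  7763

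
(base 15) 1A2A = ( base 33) 56M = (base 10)5665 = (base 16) 1621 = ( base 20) e35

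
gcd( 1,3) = 1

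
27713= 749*37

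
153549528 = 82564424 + 70985104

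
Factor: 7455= 3^1 * 5^1*7^1*71^1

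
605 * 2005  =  1213025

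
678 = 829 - 151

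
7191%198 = 63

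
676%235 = 206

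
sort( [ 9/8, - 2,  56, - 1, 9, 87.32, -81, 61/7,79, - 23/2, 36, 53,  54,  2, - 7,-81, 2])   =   [ - 81, - 81, - 23/2 , - 7, - 2,-1,9/8,  2, 2, 61/7, 9, 36 , 53,  54, 56,  79, 87.32 ]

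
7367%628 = 459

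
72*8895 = 640440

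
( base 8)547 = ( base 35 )a9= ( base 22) G7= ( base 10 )359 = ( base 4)11213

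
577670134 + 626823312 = 1204493446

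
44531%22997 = 21534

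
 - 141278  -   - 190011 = 48733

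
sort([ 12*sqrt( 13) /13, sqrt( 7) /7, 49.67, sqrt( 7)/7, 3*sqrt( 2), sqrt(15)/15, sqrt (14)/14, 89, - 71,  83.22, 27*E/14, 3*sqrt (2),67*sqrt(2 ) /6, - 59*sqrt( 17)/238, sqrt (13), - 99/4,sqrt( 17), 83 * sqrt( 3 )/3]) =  [-71, - 99/4, - 59*sqrt( 17 ) /238, sqrt( 15)/15,sqrt(14) /14, sqrt( 7) /7,sqrt( 7)/7,12* sqrt ( 13)/13,sqrt(13), sqrt( 17 ), 3*sqrt(2 ),3*sqrt(2),27*E/14 , 67 * sqrt (2 )/6, 83*sqrt( 3)/3, 49.67, 83.22, 89] 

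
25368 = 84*302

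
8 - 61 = - 53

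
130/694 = 65/347 = 0.19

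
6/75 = 2/25 = 0.08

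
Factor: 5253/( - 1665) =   -  1751/555 = -3^( - 1)*5^(  -  1 )*17^1*37^(  -  1 )*103^1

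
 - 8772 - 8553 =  - 17325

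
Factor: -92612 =-2^2*13^2*137^1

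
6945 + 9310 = 16255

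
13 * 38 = 494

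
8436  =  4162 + 4274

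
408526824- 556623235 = -148096411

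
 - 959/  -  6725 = 959/6725= 0.14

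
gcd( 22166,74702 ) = 2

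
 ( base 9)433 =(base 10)354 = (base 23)f9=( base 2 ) 101100010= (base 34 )ae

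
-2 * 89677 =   -  179354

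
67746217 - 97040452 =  - 29294235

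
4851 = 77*63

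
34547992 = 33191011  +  1356981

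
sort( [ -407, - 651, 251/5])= [  -  651,-407,251/5]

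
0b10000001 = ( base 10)129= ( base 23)5e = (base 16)81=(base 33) 3u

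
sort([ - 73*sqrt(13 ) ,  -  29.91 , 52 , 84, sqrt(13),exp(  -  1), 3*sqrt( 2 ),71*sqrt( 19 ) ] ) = [ - 73*sqrt(13 ), - 29.91,exp( - 1 ), sqrt( 13),3*sqrt(2 ),  52,84 , 71*sqrt(19)]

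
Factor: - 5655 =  - 3^1 * 5^1 * 13^1 * 29^1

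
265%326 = 265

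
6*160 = 960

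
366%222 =144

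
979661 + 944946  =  1924607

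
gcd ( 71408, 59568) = 16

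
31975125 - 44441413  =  -12466288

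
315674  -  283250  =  32424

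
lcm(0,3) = 0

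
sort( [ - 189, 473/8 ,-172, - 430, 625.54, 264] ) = [ - 430, - 189, - 172, 473/8,264, 625.54]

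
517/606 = 517/606 = 0.85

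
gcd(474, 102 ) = 6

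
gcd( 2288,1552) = 16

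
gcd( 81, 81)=81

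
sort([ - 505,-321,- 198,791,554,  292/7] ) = [ - 505,-321,-198,292/7, 554,791 ]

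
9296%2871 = 683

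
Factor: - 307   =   -307^1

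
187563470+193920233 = 381483703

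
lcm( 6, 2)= 6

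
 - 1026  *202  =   - 207252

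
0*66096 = 0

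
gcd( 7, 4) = 1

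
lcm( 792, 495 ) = 3960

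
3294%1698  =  1596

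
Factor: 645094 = 2^1*41^1*7867^1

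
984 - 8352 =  - 7368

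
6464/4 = 1616 = 1616.00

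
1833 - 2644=-811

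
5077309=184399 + 4892910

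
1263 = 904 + 359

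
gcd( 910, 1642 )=2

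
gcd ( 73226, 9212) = 94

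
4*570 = 2280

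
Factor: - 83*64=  -2^6*83^1 = - 5312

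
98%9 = 8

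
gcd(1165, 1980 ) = 5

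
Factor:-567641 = -31^1*18311^1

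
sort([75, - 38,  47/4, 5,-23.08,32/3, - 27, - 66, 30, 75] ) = [- 66, - 38,  -  27, - 23.08, 5,32/3, 47/4,30,75, 75]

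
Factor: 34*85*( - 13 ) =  - 37570 = - 2^1*5^1*13^1 * 17^2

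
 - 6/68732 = -1 + 34363/34366 = -0.00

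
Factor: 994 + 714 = 1708 = 2^2*7^1*61^1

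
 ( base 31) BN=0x16C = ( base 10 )364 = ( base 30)c4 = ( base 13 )220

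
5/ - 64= - 5/64 = - 0.08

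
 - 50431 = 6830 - 57261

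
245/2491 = 245/2491 = 0.10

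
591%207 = 177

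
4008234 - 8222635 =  - 4214401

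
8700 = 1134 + 7566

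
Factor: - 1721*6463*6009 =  - 66837043407= - 3^1*23^1*281^1*1721^1*2003^1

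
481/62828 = 481/62828 =0.01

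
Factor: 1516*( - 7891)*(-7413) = 2^2*3^1 * 7^1*13^1*353^1*379^1*607^1 = 88679910228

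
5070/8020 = 507/802=0.63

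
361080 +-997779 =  - 636699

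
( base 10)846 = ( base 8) 1516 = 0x34e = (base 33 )pl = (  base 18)2b0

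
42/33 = 1 + 3/11 =1.27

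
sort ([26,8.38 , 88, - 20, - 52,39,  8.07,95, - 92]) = [ - 92,  -  52, - 20,  8.07,8.38,  26, 39, 88,  95]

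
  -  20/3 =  - 7  +  1/3 = - 6.67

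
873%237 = 162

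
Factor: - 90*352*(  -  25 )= 2^6*3^2*5^3*11^1=792000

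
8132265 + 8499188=16631453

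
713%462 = 251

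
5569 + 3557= 9126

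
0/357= 0 = 0.00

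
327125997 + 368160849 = 695286846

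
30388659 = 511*59469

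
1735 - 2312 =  -577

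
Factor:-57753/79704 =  - 2^( - 3 )*3^(  -  1)*23^1 * 31^1*41^( - 1)  =  -713/984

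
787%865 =787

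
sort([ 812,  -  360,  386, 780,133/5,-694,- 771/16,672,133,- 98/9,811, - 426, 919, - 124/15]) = [ - 694 , -426, - 360, - 771/16 , - 98/9, - 124/15,133/5,133,386, 672,780 , 811,812, 919 ] 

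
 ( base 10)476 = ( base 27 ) HH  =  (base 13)2a8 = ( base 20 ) 13G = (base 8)734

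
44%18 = 8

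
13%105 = 13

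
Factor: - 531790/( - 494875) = 994/925 = 2^1*5^( - 2)*7^1*37^(-1 )*71^1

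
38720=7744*5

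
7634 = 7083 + 551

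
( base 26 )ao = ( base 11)239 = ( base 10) 284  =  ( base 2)100011100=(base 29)9n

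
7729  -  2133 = 5596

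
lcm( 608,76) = 608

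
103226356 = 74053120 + 29173236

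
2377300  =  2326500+50800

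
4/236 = 1/59 = 0.02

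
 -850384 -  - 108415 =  - 741969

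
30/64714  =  15/32357 = 0.00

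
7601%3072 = 1457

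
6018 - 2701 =3317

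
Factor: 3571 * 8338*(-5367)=-159802414266= -2^1*3^1*  11^1*379^1*1789^1*3571^1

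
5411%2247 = 917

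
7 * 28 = 196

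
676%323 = 30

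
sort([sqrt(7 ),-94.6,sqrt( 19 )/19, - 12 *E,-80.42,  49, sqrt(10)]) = [ - 94.6,-80.42,  -  12*E,sqrt(19 )/19,sqrt ( 7 ), sqrt( 10), 49]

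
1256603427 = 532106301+724497126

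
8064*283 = 2282112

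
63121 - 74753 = -11632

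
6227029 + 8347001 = 14574030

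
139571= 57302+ 82269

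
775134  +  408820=1183954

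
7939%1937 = 191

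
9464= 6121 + 3343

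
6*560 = 3360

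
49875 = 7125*7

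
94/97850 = 47/48925=0.00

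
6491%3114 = 263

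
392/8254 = 196/4127 =0.05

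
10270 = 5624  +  4646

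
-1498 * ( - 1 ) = 1498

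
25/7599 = 25/7599 = 0.00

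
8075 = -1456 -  -9531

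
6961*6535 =45490135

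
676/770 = 338/385= 0.88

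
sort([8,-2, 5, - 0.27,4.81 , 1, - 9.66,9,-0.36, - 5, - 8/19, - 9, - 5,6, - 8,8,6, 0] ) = [ - 9.66, - 9, - 8, - 5, - 5, - 2, - 8/19, - 0.36, - 0.27,0, 1,4.81,5,6 , 6,8, 8,9]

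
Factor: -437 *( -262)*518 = 59307892 = 2^2 * 7^1*19^1*23^1*37^1*131^1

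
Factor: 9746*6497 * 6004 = 380171851048=2^3*11^1*19^1*73^1*79^1 * 89^1 * 443^1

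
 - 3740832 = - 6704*558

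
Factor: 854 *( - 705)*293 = -176406510 =-2^1*3^1*5^1*7^1*47^1 * 61^1*293^1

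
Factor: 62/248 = 1/4 = 2^( - 2 ) 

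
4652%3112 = 1540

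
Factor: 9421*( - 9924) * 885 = -2^2*3^2*5^1 * 59^1*827^1* 9421^1 =- 82742193540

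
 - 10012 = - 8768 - 1244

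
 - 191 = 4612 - 4803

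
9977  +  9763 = 19740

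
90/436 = 45/218 =0.21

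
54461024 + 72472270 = 126933294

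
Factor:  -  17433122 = -2^1 * 7^2*177889^1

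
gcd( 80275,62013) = 1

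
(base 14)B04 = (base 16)870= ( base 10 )2160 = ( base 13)CA2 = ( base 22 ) 4A4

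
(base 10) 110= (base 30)3K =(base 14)7C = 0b1101110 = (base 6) 302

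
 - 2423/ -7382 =2423/7382 = 0.33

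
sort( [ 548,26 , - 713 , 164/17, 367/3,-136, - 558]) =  [ -713, - 558,- 136 , 164/17, 26, 367/3, 548 ] 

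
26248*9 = 236232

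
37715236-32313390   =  5401846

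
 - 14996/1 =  - 14996= - 14996.00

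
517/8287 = 517/8287  =  0.06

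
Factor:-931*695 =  - 5^1*7^2*19^1*139^1 = - 647045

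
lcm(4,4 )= 4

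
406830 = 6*67805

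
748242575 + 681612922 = 1429855497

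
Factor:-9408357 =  - 3^2*7^1*23^1*43^1*151^1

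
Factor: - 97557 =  - 3^1*31^1*1049^1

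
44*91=4004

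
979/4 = 979/4 = 244.75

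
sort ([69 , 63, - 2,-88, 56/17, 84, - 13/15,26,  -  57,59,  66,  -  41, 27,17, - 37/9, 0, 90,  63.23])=[-88, - 57 , - 41 , - 37/9, - 2, - 13/15,0, 56/17, 17,26,27, 59,63, 63.23, 66, 69,  84,90]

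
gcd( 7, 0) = 7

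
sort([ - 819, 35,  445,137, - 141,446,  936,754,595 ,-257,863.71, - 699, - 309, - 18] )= [ - 819, - 699, - 309, - 257,-141,- 18, 35,137 , 445 , 446,595,754,863.71,936 ]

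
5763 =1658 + 4105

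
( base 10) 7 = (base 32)7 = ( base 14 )7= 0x7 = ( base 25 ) 7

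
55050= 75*734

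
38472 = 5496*7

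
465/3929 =465/3929 =0.12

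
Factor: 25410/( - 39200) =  - 2^( - 4 )*3^1*5^ ( - 1 )*7^( - 1)*11^2 = - 363/560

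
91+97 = 188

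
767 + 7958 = 8725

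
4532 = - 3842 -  - 8374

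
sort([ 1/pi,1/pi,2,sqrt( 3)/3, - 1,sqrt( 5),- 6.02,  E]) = [ - 6.02 , - 1,1/pi,1/pi,sqrt( 3)/3, 2,sqrt( 5 ), E ]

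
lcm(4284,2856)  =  8568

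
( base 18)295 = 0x32f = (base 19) 24h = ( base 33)ON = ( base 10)815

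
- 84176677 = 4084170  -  88260847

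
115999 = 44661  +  71338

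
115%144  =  115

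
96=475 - 379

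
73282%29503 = 14276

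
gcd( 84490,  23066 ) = 2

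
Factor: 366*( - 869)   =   - 2^1*3^1*11^1*61^1*79^1  =  - 318054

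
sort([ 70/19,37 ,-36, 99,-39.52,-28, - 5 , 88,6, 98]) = [ - 39.52, - 36, - 28, - 5 , 70/19,6,37,88, 98,99]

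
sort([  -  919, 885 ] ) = [ - 919,885 ] 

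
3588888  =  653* 5496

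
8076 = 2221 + 5855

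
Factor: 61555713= 3^1*433^1*47387^1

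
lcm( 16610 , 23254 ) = 116270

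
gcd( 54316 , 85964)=4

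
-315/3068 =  - 315/3068 = - 0.10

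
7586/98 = 77 + 20/49 = 77.41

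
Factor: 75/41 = 3^1*5^2*41^ (-1)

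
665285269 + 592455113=1257740382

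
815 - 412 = 403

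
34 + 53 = 87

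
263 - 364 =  - 101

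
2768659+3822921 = 6591580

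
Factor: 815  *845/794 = 688675/794 = 2^( - 1)*5^2 * 13^2*163^1 * 397^( - 1 ) 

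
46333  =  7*6619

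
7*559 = 3913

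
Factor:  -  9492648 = - 2^3  *3^1*11^1*41^1*877^1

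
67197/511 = 67197/511 = 131.50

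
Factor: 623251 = 499^1*1249^1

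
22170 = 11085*2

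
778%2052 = 778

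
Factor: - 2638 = - 2^1*1319^1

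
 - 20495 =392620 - 413115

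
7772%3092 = 1588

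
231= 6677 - 6446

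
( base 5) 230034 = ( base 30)91e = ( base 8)17720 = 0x1fd0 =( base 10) 8144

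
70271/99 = 70271/99 = 709.81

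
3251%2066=1185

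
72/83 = 72/83= 0.87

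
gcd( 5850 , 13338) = 234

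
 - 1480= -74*20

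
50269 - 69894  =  -19625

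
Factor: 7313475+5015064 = 12328539 = 3^1*269^1*15277^1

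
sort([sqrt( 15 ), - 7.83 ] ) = [ - 7.83, sqrt(15)]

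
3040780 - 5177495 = -2136715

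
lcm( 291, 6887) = 20661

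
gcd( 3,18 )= 3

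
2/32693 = 2/32693   =  0.00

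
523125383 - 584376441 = - 61251058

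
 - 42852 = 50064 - 92916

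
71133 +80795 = 151928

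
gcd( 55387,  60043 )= 97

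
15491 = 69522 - 54031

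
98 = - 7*( - 14)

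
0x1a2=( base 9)514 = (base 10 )418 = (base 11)350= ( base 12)2aa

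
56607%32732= 23875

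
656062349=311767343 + 344295006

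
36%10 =6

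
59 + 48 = 107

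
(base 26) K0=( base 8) 1010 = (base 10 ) 520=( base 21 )13g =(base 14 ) 292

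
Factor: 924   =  2^2*3^1*7^1*11^1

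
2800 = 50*56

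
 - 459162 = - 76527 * 6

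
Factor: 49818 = 2^1*3^1*19^2 * 23^1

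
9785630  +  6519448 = 16305078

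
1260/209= 6 + 6/209= 6.03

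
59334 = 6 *9889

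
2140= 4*535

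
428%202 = 24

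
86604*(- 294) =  - 25461576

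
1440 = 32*45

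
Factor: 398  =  2^1 * 199^1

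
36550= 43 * 850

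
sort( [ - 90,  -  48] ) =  [ - 90 ,-48]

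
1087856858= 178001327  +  909855531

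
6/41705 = 6/41705 = 0.00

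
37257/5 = 7451 + 2/5 = 7451.40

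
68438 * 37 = 2532206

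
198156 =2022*98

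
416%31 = 13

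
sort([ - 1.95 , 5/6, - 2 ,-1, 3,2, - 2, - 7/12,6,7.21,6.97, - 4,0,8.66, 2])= [-4, - 2, - 2 ,-1.95 ,  -  1, - 7/12, 0,  5/6, 2, 2,  3, 6, 6.97,7.21, 8.66]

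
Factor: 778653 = 3^4*9613^1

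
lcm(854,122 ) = 854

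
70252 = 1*70252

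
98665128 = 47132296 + 51532832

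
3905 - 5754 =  - 1849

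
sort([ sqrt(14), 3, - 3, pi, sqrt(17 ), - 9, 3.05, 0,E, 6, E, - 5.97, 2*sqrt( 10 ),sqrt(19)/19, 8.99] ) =[ - 9 , -5.97, - 3,0, sqrt(19 ) /19, E,  E, 3,  3.05,pi, sqrt ( 14 ), sqrt(17 ) , 6,2*sqrt(10) , 8.99]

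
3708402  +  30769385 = 34477787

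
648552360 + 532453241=1181005601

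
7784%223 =202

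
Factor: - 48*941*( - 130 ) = 2^5*3^1*5^1 * 13^1*941^1 = 5871840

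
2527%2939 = 2527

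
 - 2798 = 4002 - 6800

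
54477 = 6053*9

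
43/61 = 43/61 = 0.70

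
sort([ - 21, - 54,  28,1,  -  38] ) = [ - 54,-38,-21, 1, 28 ]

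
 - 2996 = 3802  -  6798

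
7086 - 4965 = 2121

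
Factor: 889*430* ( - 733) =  - 280203910= -2^1*5^1*7^1*43^1*127^1*733^1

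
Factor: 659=659^1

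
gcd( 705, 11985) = 705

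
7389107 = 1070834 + 6318273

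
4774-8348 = -3574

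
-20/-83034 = 10/41517 = 0.00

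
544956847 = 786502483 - 241545636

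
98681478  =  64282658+34398820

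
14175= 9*1575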